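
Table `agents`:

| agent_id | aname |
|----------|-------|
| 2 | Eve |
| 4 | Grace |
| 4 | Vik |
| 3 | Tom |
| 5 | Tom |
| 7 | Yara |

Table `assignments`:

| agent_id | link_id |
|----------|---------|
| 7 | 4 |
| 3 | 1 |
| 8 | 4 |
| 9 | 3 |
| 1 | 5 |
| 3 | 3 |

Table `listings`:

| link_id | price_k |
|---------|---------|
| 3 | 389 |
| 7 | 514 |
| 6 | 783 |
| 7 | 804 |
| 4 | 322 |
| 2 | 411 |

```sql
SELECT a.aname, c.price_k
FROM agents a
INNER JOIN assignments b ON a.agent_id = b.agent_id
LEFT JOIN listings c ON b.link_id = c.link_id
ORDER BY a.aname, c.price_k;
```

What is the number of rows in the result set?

Step 1 — a INNER JOIN b on agent_id → 3 row(s).
Then LEFT JOIN `listings c` on link_id: each of those 3 rows is kept; rows whose b.link_id has no match in c get NULL for c's columns.
Result: 3 row(s).

3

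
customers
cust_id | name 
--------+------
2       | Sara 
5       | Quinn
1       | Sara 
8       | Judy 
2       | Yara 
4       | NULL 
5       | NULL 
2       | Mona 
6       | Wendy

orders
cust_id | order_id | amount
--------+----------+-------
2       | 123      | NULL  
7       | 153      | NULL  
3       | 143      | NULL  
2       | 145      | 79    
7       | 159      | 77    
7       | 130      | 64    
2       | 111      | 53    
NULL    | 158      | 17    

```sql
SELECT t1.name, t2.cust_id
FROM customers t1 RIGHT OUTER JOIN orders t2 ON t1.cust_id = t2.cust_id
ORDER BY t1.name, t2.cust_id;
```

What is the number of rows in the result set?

RIGHT JOIN keeps every row from `orders`; unmatched rows get NULL for `customers`'s columns.
Matching on t1.cust_id = t2.cust_id. A NULL in a compared column never satisfies the condition.
Matched pairs: 9; unmatched t2 rows kept: 5.
Total: 9 matched + 5 padded = 14 rows.

14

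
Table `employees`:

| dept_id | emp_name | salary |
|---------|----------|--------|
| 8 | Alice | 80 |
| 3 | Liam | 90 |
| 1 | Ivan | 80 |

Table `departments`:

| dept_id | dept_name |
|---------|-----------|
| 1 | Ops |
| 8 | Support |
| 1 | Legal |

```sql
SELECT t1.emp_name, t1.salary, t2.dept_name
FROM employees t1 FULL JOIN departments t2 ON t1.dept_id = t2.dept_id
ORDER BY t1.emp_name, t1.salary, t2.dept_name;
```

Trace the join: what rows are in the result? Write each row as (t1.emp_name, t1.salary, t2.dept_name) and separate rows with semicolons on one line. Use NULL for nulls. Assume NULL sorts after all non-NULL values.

(Alice, 80, Support); (Ivan, 80, Legal); (Ivan, 80, Ops); (Liam, 90, NULL)

FULL OUTER JOIN keeps every row from both sides; unmatched rows get NULL for the other side's columns.
Matching on t1.dept_id = t2.dept_id.
Matched pairs: 3; unmatched t1 rows kept: 1; unmatched t2 rows kept: 0.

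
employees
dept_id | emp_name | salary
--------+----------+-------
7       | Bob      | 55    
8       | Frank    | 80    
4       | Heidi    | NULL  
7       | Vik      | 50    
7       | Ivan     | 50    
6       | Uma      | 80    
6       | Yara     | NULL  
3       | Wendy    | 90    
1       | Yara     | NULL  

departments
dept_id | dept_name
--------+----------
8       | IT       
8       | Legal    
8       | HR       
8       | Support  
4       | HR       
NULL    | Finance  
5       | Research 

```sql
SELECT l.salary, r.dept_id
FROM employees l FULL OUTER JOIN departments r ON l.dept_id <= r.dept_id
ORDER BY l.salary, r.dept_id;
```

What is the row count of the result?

43

FULL OUTER JOIN keeps every row from both sides; unmatched rows get NULL for the other side's columns.
Matching on l.dept_id <= r.dept_id. A NULL in a compared column never satisfies the condition.
- dept_id=7: 4 matching r row(s), so 4 row(s) emitted.
- dept_id=8: 4 matching r row(s), so 4 row(s) emitted.
- dept_id=4: 6 matching r row(s), so 6 row(s) emitted.
- dept_id=7: 4 matching r row(s), so 4 row(s) emitted.
- dept_id=7: 4 matching r row(s), so 4 row(s) emitted.
- dept_id=6: 4 matching r row(s), so 4 row(s) emitted.
- dept_id=6: 4 matching r row(s), so 4 row(s) emitted.
- dept_id=3: 6 matching r row(s), so 6 row(s) emitted.
- dept_id=1: 6 matching r row(s), so 6 row(s) emitted.
- 1 r row(s) had no l match → kept, l columns NULL.
Total: 42 matched + 1 padded = 43 rows.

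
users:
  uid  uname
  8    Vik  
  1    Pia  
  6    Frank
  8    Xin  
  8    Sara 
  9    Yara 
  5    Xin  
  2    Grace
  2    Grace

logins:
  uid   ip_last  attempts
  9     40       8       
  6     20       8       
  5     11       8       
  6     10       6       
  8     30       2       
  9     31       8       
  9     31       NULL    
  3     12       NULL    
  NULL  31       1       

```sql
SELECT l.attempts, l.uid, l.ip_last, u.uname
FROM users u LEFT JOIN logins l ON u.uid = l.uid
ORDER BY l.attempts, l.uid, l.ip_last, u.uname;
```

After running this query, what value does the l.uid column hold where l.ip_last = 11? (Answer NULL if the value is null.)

5

LEFT JOIN keeps every row from `users`; unmatched rows get NULL for `logins`'s columns.
Matching on u.uid = l.uid. A NULL in a compared column never satisfies the condition.
- u row (uid=8): matches 1 l row(s) → 1 output row(s).
- u row (uid=1): no match → kept, l columns NULL.
- u row (uid=6): matches 2 l row(s) → 2 output row(s).
- u row (uid=8): matches 1 l row(s) → 1 output row(s).
- u row (uid=8): matches 1 l row(s) → 1 output row(s).
- u row (uid=9): matches 3 l row(s) → 3 output row(s).
- u row (uid=5): matches 1 l row(s) → 1 output row(s).
- u row (uid=2): no match → kept, l columns NULL.
- u row (uid=2): no match → kept, l columns NULL.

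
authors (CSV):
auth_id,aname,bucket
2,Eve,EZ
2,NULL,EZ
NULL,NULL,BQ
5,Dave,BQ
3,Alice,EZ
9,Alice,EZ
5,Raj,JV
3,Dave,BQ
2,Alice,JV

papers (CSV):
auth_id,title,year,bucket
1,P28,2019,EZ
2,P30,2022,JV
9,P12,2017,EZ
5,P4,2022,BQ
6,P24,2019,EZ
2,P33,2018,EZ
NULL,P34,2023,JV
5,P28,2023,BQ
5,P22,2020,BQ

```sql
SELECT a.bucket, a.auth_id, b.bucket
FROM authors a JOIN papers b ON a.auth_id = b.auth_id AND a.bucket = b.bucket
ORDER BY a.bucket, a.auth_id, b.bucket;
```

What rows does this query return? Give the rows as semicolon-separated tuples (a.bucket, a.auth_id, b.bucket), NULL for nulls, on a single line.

INNER JOIN keeps only pairs where the ON condition holds.
Matching on a.auth_id = b.auth_id AND a.bucket = b.bucket. A NULL in a compared column never satisfies the condition.
- a[0] auth_id=2, bucket=EZ → 1 match(es) in b → 1 row(s).
- a[1] auth_id=2, bucket=EZ → 1 match(es) in b → 1 row(s).
- a[2] auth_id=NULL, bucket=BQ → no match; dropped.
- a[3] auth_id=5, bucket=BQ → 3 match(es) in b → 3 row(s).
- a[4] auth_id=3, bucket=EZ → no match; dropped.
- a[5] auth_id=9, bucket=EZ → 1 match(es) in b → 1 row(s).
- a[6] auth_id=5, bucket=JV → no match; dropped.
- a[7] auth_id=3, bucket=BQ → no match; dropped.
- a[8] auth_id=2, bucket=JV → 1 match(es) in b → 1 row(s).
After projecting and ordering:
a.bucket | a.auth_id | b.bucket
BQ | 5 | BQ
BQ | 5 | BQ
BQ | 5 | BQ
EZ | 2 | EZ
EZ | 2 | EZ
EZ | 9 | EZ
JV | 2 | JV

(BQ, 5, BQ); (BQ, 5, BQ); (BQ, 5, BQ); (EZ, 2, EZ); (EZ, 2, EZ); (EZ, 9, EZ); (JV, 2, JV)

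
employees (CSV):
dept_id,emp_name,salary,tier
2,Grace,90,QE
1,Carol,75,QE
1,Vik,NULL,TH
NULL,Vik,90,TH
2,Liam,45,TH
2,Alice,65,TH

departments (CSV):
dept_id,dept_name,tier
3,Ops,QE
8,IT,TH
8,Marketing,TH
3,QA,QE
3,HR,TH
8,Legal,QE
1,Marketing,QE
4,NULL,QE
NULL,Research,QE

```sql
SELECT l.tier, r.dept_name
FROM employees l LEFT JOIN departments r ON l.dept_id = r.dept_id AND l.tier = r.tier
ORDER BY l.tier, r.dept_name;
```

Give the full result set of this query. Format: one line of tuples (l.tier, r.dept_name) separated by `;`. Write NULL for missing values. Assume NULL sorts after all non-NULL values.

(QE, Marketing); (QE, NULL); (TH, NULL); (TH, NULL); (TH, NULL); (TH, NULL)

LEFT JOIN keeps every row from `employees`; unmatched rows get NULL for `departments`'s columns.
Matching on l.dept_id = r.dept_id AND l.tier = r.tier. A NULL in a compared column never satisfies the condition.
- l row (dept_id=2, tier=QE): no match → kept, r columns NULL.
- l row (dept_id=1, tier=QE): matches 1 r row(s) → 1 output row(s).
- l row (dept_id=1, tier=TH): no match → kept, r columns NULL.
- l row (dept_id=NULL, tier=TH): no match → kept, r columns NULL.
- l row (dept_id=2, tier=TH): no match → kept, r columns NULL.
- l row (dept_id=2, tier=TH): no match → kept, r columns NULL.
After projecting and ordering:
l.tier | r.dept_name
QE | Marketing
QE | NULL
TH | NULL
TH | NULL
TH | NULL
TH | NULL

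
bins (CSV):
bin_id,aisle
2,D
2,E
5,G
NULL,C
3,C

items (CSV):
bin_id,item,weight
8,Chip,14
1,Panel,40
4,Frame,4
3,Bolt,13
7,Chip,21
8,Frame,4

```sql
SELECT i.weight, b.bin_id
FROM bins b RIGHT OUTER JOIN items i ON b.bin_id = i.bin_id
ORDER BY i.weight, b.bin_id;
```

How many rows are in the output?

6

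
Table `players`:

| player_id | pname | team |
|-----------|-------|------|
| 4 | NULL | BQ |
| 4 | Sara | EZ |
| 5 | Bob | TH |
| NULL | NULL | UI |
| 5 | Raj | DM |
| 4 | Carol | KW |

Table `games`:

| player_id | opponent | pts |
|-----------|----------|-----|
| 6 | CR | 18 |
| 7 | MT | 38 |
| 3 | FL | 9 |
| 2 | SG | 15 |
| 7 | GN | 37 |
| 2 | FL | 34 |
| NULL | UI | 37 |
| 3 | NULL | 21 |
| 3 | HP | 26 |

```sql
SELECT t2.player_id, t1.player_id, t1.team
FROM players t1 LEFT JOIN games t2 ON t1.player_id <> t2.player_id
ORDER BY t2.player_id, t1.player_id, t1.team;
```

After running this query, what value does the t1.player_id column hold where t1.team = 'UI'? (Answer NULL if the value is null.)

LEFT JOIN keeps every row from `players`; unmatched rows get NULL for `games`'s columns.
Matching on t1.player_id <> t2.player_id. A NULL in a compared column never satisfies the condition.
- t1[0] player_id=4 → 8 match(es) in t2 → 8 row(s).
- t1[1] player_id=4 → 8 match(es) in t2 → 8 row(s).
- t1[2] player_id=5 → 8 match(es) in t2 → 8 row(s).
- t1[3] player_id=NULL → no match; kept with NULLs on the t2 side.
- t1[4] player_id=5 → 8 match(es) in t2 → 8 row(s).
- t1[5] player_id=4 → 8 match(es) in t2 → 8 row(s).

NULL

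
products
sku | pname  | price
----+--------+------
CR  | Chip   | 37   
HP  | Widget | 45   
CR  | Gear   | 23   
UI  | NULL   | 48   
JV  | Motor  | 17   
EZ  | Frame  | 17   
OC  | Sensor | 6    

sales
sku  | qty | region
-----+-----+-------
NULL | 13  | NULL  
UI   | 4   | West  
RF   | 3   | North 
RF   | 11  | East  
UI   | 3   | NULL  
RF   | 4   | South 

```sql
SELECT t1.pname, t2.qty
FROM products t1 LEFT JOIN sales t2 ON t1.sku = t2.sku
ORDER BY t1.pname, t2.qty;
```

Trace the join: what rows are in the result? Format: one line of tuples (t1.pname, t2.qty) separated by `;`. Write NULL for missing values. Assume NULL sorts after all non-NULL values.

LEFT JOIN keeps every row from `products`; unmatched rows get NULL for `sales`'s columns.
Matching on t1.sku = t2.sku. A NULL in a compared column never satisfies the condition.
- t1 row (sku=CR): no match → kept, t2 columns NULL.
- t1 row (sku=HP): no match → kept, t2 columns NULL.
- t1 row (sku=CR): no match → kept, t2 columns NULL.
- t1 row (sku=UI): matches 2 t2 row(s) → 2 output row(s).
- t1 row (sku=JV): no match → kept, t2 columns NULL.
- t1 row (sku=EZ): no match → kept, t2 columns NULL.
- t1 row (sku=OC): no match → kept, t2 columns NULL.
After projecting and ordering:
t1.pname | t2.qty
Chip | NULL
Frame | NULL
Gear | NULL
Motor | NULL
Sensor | NULL
Widget | NULL
NULL | 3
NULL | 4

(Chip, NULL); (Frame, NULL); (Gear, NULL); (Motor, NULL); (Sensor, NULL); (Widget, NULL); (NULL, 3); (NULL, 4)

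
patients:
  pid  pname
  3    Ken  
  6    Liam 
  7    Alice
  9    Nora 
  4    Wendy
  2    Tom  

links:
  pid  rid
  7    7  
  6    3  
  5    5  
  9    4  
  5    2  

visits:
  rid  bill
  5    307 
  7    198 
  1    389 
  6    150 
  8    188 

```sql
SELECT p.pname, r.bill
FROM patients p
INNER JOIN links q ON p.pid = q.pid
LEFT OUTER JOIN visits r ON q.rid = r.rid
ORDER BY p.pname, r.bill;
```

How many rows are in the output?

3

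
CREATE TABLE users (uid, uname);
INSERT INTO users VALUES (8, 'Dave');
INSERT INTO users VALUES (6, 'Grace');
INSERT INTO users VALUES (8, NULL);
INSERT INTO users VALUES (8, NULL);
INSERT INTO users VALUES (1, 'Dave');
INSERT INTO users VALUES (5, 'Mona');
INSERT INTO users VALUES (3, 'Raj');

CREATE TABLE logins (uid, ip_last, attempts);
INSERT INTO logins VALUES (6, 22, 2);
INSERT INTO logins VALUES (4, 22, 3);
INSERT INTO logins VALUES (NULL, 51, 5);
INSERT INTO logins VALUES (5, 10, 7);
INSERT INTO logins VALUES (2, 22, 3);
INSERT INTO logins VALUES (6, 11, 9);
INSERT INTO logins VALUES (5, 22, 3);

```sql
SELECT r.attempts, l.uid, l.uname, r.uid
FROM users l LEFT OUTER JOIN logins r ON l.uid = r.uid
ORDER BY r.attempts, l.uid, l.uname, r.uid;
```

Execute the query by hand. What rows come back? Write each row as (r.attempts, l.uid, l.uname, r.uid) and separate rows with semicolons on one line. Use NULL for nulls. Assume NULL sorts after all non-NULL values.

LEFT JOIN keeps every row from `users`; unmatched rows get NULL for `logins`'s columns.
Matching on l.uid = r.uid. A NULL in a compared column never satisfies the condition.
- l row (uid=8): no match → kept, r columns NULL.
- l row (uid=6): matches 2 r row(s) → 2 output row(s).
- l row (uid=8): no match → kept, r columns NULL.
- l row (uid=8): no match → kept, r columns NULL.
- l row (uid=1): no match → kept, r columns NULL.
- l row (uid=5): matches 2 r row(s) → 2 output row(s).
- l row (uid=3): no match → kept, r columns NULL.
After projecting and ordering:
r.attempts | l.uid | l.uname | r.uid
2 | 6 | Grace | 6
3 | 5 | Mona | 5
7 | 5 | Mona | 5
9 | 6 | Grace | 6
NULL | 1 | Dave | NULL
NULL | 3 | Raj | NULL
NULL | 8 | Dave | NULL
NULL | 8 | NULL | NULL
NULL | 8 | NULL | NULL

(2, 6, Grace, 6); (3, 5, Mona, 5); (7, 5, Mona, 5); (9, 6, Grace, 6); (NULL, 1, Dave, NULL); (NULL, 3, Raj, NULL); (NULL, 8, Dave, NULL); (NULL, 8, NULL, NULL); (NULL, 8, NULL, NULL)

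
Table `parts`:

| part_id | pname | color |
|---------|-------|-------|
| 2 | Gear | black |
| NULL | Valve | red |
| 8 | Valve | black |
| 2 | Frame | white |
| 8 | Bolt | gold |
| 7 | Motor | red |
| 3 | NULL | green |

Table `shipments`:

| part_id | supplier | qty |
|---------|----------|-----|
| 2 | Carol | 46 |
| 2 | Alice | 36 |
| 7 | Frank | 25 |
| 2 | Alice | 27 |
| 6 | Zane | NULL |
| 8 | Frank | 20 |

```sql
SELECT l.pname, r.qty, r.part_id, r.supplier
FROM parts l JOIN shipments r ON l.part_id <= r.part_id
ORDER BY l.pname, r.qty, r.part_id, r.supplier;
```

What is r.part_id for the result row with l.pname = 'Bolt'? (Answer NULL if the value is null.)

INNER JOIN keeps only pairs where the ON condition holds.
Matching on l.part_id <= r.part_id. A NULL in a compared column never satisfies the condition.
- l (part_id=2) pairs with 6 row(s) of r.
- l (part_id=NULL) has no partner → excluded.
- l (part_id=8) pairs with 1 row(s) of r.
- l (part_id=2) pairs with 6 row(s) of r.
- l (part_id=8) pairs with 1 row(s) of r.
- l (part_id=7) pairs with 2 row(s) of r.
- l (part_id=3) pairs with 3 row(s) of r.

8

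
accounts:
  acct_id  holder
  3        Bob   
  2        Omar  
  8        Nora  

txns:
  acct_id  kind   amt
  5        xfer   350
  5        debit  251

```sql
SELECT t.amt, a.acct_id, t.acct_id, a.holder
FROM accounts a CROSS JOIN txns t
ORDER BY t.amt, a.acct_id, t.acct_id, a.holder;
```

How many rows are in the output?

CROSS JOIN pairs every row of `accounts` with every row of `txns`: 3 × 2 = 6 rows.

6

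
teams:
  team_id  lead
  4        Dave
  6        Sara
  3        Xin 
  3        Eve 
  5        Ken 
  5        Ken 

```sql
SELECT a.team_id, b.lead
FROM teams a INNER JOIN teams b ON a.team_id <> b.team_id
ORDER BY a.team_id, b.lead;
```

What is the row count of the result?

26

INNER JOIN keeps only pairs where the ON condition holds.
Matching on a.team_id <> b.team_id.
- team_id=4: 5 matching b row(s), so 5 row(s) emitted.
- team_id=6: 5 matching b row(s), so 5 row(s) emitted.
- team_id=3: 4 matching b row(s), so 4 row(s) emitted.
- team_id=3: 4 matching b row(s), so 4 row(s) emitted.
- team_id=5: 4 matching b row(s), so 4 row(s) emitted.
- team_id=5: 4 matching b row(s), so 4 row(s) emitted.
Total: 26 rows.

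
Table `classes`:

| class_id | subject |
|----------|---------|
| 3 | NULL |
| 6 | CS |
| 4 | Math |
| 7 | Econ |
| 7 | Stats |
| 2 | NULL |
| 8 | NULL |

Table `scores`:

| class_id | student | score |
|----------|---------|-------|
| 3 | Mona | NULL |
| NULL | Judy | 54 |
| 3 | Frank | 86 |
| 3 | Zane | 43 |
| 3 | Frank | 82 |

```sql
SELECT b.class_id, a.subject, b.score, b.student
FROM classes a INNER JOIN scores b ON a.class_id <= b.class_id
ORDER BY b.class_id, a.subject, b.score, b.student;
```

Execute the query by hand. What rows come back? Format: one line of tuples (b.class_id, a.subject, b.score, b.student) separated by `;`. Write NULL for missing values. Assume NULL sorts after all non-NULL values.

(3, NULL, 43, Zane); (3, NULL, 43, Zane); (3, NULL, 82, Frank); (3, NULL, 82, Frank); (3, NULL, 86, Frank); (3, NULL, 86, Frank); (3, NULL, NULL, Mona); (3, NULL, NULL, Mona)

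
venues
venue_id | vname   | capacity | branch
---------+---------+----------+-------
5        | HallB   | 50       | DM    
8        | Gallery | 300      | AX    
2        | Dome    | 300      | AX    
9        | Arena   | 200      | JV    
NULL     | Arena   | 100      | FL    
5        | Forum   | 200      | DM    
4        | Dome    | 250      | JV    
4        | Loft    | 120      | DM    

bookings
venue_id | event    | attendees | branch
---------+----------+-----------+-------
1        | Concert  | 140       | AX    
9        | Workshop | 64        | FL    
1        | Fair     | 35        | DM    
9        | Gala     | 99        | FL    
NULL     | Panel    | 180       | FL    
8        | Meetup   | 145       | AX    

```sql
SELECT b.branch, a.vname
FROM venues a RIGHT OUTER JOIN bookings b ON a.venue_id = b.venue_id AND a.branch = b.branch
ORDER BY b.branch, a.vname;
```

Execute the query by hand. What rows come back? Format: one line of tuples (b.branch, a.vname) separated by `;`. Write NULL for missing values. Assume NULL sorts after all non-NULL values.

(AX, Gallery); (AX, NULL); (DM, NULL); (FL, NULL); (FL, NULL); (FL, NULL)

RIGHT JOIN keeps every row from `bookings`; unmatched rows get NULL for `venues`'s columns.
Matching on a.venue_id = b.venue_id AND a.branch = b.branch. A NULL in a compared column never satisfies the condition.
- a row (venue_id=5, branch=DM): no match.
- a row (venue_id=8, branch=AX): matches 1 b row(s) → 1 output row(s).
- a row (venue_id=2, branch=AX): no match.
- a row (venue_id=9, branch=JV): no match.
- a row (venue_id=NULL, branch=FL): no match.
- a row (venue_id=5, branch=DM): no match.
- a row (venue_id=4, branch=JV): no match.
- a row (venue_id=4, branch=DM): no match.
- 5 row(s) from b found no a partner → padded with NULL.
After projecting and ordering:
b.branch | a.vname
AX | Gallery
AX | NULL
DM | NULL
FL | NULL
FL | NULL
FL | NULL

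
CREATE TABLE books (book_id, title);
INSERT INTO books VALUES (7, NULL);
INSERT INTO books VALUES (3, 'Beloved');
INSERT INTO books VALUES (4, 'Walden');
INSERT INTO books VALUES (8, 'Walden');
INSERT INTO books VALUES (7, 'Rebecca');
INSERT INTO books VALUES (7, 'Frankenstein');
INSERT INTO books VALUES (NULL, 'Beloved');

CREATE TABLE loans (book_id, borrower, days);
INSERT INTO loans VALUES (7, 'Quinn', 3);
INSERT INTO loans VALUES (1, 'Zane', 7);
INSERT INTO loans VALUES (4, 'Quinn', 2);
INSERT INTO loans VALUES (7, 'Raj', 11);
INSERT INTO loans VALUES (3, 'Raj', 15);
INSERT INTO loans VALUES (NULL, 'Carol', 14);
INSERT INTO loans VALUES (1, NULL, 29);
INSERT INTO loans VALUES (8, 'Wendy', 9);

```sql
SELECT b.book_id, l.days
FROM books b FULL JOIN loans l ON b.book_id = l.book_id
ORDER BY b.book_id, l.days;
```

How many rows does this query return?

13

FULL OUTER JOIN keeps every row from both sides; unmatched rows get NULL for the other side's columns.
Matching on b.book_id = l.book_id. A NULL in a compared column never satisfies the condition.
Matched pairs: 9; unmatched b rows kept: 1; unmatched l rows kept: 3.
Total: 9 matched + 4 padded = 13 rows.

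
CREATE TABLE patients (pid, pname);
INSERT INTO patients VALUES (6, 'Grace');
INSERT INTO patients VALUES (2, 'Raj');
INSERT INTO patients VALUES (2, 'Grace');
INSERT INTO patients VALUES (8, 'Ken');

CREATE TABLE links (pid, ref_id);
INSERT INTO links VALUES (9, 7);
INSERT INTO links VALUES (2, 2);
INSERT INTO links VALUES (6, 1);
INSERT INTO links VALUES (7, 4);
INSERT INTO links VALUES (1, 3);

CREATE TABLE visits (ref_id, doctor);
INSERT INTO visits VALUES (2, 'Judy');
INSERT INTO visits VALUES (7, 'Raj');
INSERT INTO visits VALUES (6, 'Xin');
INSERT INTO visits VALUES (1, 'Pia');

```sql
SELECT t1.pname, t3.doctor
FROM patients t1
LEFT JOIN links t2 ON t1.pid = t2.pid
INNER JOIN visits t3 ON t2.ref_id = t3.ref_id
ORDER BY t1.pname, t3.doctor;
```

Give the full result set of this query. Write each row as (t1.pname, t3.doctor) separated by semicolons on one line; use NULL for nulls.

Step 1 — t1 LEFT JOIN t2 on pid → 4 row(s).
Then INNER JOIN `visits t3` on ref_id: keep only rows whose t2.ref_id appears in t3.

(Grace, Judy); (Grace, Pia); (Raj, Judy)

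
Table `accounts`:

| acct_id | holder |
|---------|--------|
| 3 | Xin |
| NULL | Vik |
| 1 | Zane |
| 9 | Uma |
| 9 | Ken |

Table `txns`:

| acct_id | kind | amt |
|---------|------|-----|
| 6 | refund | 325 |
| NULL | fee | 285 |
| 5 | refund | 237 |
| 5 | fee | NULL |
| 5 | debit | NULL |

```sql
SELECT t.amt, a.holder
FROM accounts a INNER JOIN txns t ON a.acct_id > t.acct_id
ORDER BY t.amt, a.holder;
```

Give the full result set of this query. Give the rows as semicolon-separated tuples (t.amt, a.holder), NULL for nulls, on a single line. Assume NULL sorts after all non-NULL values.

(237, Ken); (237, Uma); (325, Ken); (325, Uma); (NULL, Ken); (NULL, Ken); (NULL, Uma); (NULL, Uma)

INNER JOIN keeps only pairs where the ON condition holds.
Matching on a.acct_id > t.acct_id. A NULL in a compared column never satisfies the condition.
- a row (acct_id=3): no match → dropped.
- a row (acct_id=NULL): no match → dropped.
- a row (acct_id=1): no match → dropped.
- a row (acct_id=9): matches 4 t row(s) → 4 output row(s).
- a row (acct_id=9): matches 4 t row(s) → 4 output row(s).
After projecting and ordering:
t.amt | a.holder
237 | Ken
237 | Uma
325 | Ken
325 | Uma
NULL | Ken
NULL | Ken
NULL | Uma
NULL | Uma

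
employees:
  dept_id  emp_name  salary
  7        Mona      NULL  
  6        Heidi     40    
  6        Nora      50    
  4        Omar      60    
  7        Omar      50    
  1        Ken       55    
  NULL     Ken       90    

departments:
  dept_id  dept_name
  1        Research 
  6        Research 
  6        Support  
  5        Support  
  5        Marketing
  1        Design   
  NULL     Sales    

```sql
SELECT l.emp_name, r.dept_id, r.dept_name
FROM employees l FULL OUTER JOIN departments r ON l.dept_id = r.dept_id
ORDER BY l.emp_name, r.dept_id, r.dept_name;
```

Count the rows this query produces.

13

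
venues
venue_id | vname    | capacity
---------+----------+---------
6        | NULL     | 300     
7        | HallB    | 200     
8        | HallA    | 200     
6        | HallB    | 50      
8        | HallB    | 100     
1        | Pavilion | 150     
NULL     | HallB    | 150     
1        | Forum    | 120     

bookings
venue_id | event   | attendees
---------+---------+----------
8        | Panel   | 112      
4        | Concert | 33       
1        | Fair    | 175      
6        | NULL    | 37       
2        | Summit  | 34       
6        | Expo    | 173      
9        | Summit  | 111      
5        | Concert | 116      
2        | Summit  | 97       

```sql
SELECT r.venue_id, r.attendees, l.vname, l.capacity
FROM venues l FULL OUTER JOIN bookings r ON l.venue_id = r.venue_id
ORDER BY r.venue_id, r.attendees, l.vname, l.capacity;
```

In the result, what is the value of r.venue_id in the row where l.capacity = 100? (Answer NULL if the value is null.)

8

FULL OUTER JOIN keeps every row from both sides; unmatched rows get NULL for the other side's columns.
Matching on l.venue_id = r.venue_id. A NULL in a compared column never satisfies the condition.
- l (venue_id=6) pairs with 2 row(s) of r.
- l (venue_id=7) has no partner → padded with NULL.
- l (venue_id=8) pairs with 1 row(s) of r.
- l (venue_id=6) pairs with 2 row(s) of r.
- l (venue_id=8) pairs with 1 row(s) of r.
- l (venue_id=1) pairs with 1 row(s) of r.
- l (venue_id=NULL) has no partner → padded with NULL.
- l (venue_id=1) pairs with 1 row(s) of r.
- 5 r row(s) had no l match → kept, l columns NULL.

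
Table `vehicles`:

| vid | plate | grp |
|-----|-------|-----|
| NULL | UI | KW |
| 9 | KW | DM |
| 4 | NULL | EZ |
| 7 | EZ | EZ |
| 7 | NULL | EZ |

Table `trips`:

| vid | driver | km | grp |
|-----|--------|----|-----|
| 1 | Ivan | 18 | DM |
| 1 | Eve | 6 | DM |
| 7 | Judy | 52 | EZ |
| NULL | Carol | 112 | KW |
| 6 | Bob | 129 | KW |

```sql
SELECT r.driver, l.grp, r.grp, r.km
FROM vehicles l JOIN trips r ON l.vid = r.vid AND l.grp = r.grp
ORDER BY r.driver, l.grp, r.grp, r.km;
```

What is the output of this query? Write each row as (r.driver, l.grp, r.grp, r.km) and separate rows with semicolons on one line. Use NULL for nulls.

(Judy, EZ, EZ, 52); (Judy, EZ, EZ, 52)

INNER JOIN keeps only pairs where the ON condition holds.
Matching on l.vid = r.vid AND l.grp = r.grp. A NULL in a compared column never satisfies the condition.
- l[0] vid=NULL, grp=KW → no match; dropped.
- l[1] vid=9, grp=DM → no match; dropped.
- l[2] vid=4, grp=EZ → no match; dropped.
- l[3] vid=7, grp=EZ → 1 match(es) in r → 1 row(s).
- l[4] vid=7, grp=EZ → 1 match(es) in r → 1 row(s).
After projecting and ordering:
r.driver | l.grp | r.grp | r.km
Judy | EZ | EZ | 52
Judy | EZ | EZ | 52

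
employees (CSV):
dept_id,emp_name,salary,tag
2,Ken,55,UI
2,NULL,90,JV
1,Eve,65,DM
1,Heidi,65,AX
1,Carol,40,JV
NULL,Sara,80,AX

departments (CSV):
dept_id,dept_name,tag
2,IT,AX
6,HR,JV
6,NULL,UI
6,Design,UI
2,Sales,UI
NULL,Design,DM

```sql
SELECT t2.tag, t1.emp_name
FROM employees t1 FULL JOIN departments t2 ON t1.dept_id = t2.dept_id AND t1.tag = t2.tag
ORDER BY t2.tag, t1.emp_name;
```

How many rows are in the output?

11

FULL OUTER JOIN keeps every row from both sides; unmatched rows get NULL for the other side's columns.
Matching on t1.dept_id = t2.dept_id AND t1.tag = t2.tag. A NULL in a compared column never satisfies the condition.
- t1 row (dept_id=2, tag=UI): matches 1 t2 row(s) → 1 output row(s).
- t1 row (dept_id=2, tag=JV): no match → kept, t2 columns NULL.
- t1 row (dept_id=1, tag=DM): no match → kept, t2 columns NULL.
- t1 row (dept_id=1, tag=AX): no match → kept, t2 columns NULL.
- t1 row (dept_id=1, tag=JV): no match → kept, t2 columns NULL.
- t1 row (dept_id=NULL, tag=AX): no match → kept, t2 columns NULL.
- 5 row(s) from t2 found no t1 partner → padded with NULL.
Total: 1 matched + 10 padded = 11 rows.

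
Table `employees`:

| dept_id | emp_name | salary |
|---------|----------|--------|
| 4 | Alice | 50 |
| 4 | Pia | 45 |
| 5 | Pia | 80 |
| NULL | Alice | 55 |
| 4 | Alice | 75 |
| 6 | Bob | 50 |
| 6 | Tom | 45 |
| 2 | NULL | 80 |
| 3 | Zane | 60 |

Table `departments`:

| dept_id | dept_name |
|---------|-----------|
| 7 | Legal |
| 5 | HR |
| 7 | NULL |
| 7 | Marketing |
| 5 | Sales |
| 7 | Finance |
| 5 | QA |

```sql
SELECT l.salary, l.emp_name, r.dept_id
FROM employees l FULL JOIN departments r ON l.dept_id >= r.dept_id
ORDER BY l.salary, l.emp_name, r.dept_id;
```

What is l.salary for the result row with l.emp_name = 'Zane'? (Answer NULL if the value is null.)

60

FULL OUTER JOIN keeps every row from both sides; unmatched rows get NULL for the other side's columns.
Matching on l.dept_id >= r.dept_id. A NULL in a compared column never satisfies the condition.
- l[0] dept_id=4 → no match; kept with NULLs on the r side.
- l[1] dept_id=4 → no match; kept with NULLs on the r side.
- l[2] dept_id=5 → 3 match(es) in r → 3 row(s).
- l[3] dept_id=NULL → no match; kept with NULLs on the r side.
- l[4] dept_id=4 → no match; kept with NULLs on the r side.
- l[5] dept_id=6 → 3 match(es) in r → 3 row(s).
- l[6] dept_id=6 → 3 match(es) in r → 3 row(s).
- l[7] dept_id=2 → no match; kept with NULLs on the r side.
- l[8] dept_id=3 → no match; kept with NULLs on the r side.
- 4 r row(s) had no l match → kept, l columns NULL.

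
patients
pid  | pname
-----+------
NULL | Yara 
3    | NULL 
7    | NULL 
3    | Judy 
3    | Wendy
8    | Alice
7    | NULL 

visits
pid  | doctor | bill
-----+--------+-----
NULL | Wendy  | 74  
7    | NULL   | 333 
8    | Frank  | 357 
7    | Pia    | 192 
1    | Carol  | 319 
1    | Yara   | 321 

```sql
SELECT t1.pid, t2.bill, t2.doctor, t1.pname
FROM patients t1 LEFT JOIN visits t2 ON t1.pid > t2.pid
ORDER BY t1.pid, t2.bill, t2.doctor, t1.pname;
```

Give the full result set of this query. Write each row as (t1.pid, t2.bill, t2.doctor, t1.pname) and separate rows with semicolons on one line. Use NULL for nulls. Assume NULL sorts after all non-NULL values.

(3, 319, Carol, Judy); (3, 319, Carol, Wendy); (3, 319, Carol, NULL); (3, 321, Yara, Judy); (3, 321, Yara, Wendy); (3, 321, Yara, NULL); (7, 319, Carol, NULL); (7, 319, Carol, NULL); (7, 321, Yara, NULL); (7, 321, Yara, NULL); (8, 192, Pia, Alice); (8, 319, Carol, Alice); (8, 321, Yara, Alice); (8, 333, NULL, Alice); (NULL, NULL, NULL, Yara)

LEFT JOIN keeps every row from `patients`; unmatched rows get NULL for `visits`'s columns.
Matching on t1.pid > t2.pid. A NULL in a compared column never satisfies the condition.
Matched pairs: 14; unmatched t1 rows kept: 1.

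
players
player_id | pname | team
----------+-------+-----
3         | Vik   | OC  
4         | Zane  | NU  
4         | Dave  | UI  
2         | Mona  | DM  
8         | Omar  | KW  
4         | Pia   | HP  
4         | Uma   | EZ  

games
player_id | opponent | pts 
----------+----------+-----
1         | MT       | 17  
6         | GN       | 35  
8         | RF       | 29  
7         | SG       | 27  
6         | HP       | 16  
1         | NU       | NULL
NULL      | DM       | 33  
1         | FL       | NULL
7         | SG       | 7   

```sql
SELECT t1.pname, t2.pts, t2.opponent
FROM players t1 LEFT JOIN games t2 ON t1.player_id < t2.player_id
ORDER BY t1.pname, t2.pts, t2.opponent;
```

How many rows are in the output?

LEFT JOIN keeps every row from `players`; unmatched rows get NULL for `games`'s columns.
Matching on t1.player_id < t2.player_id. A NULL in a compared column never satisfies the condition.
- player_id=3: 5 matching t2 row(s), so 5 row(s) emitted.
- player_id=4: 5 matching t2 row(s), so 5 row(s) emitted.
- player_id=4: 5 matching t2 row(s), so 5 row(s) emitted.
- player_id=2: 5 matching t2 row(s), so 5 row(s) emitted.
- player_id=8: no t2 row matches, row kept with t2 columns NULL.
- player_id=4: 5 matching t2 row(s), so 5 row(s) emitted.
- player_id=4: 5 matching t2 row(s), so 5 row(s) emitted.
Total: 30 matched + 1 padded = 31 rows.

31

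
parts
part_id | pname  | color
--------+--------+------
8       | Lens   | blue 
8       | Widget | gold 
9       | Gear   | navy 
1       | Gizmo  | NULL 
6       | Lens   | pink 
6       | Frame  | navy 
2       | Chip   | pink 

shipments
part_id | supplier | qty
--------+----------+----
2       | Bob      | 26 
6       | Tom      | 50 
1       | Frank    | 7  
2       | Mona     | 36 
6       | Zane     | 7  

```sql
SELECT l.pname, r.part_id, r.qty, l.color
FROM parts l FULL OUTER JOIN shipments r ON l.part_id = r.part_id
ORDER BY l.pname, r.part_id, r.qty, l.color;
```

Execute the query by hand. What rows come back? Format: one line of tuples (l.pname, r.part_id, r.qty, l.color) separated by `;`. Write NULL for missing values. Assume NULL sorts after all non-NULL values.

FULL OUTER JOIN keeps every row from both sides; unmatched rows get NULL for the other side's columns.
Matching on l.part_id = r.part_id.
- l (part_id=8) has no partner → padded with NULL.
- l (part_id=8) has no partner → padded with NULL.
- l (part_id=9) has no partner → padded with NULL.
- l (part_id=1) pairs with 1 row(s) of r.
- l (part_id=6) pairs with 2 row(s) of r.
- l (part_id=6) pairs with 2 row(s) of r.
- l (part_id=2) pairs with 2 row(s) of r.
After projecting and ordering:
l.pname | r.part_id | r.qty | l.color
Chip | 2 | 26 | pink
Chip | 2 | 36 | pink
Frame | 6 | 7 | navy
Frame | 6 | 50 | navy
Gear | NULL | NULL | navy
Gizmo | 1 | 7 | NULL
Lens | 6 | 7 | pink
Lens | 6 | 50 | pink
Lens | NULL | NULL | blue
Widget | NULL | NULL | gold

(Chip, 2, 26, pink); (Chip, 2, 36, pink); (Frame, 6, 7, navy); (Frame, 6, 50, navy); (Gear, NULL, NULL, navy); (Gizmo, 1, 7, NULL); (Lens, 6, 7, pink); (Lens, 6, 50, pink); (Lens, NULL, NULL, blue); (Widget, NULL, NULL, gold)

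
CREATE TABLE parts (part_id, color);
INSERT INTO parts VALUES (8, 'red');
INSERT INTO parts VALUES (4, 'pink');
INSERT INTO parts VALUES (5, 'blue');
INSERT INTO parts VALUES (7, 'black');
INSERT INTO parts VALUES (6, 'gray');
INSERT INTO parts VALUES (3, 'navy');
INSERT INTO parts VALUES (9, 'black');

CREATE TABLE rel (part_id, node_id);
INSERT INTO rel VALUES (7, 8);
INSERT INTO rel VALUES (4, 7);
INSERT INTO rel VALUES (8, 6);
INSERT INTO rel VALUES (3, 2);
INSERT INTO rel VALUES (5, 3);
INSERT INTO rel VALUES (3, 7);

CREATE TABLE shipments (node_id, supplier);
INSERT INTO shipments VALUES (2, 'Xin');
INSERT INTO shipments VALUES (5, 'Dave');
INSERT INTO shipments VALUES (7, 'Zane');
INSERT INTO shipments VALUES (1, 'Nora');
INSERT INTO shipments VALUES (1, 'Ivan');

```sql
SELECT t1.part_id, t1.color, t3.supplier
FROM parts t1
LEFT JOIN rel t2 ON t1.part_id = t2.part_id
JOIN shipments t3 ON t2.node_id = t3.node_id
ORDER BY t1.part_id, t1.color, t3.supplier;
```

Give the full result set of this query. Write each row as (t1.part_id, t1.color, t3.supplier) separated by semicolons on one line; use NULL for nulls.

(3, navy, Xin); (3, navy, Zane); (4, pink, Zane)

Step 1 — t1 LEFT JOIN t2 on part_id → 8 row(s).
Then INNER JOIN `shipments t3` on node_id: keep only rows whose t2.node_id appears in t3.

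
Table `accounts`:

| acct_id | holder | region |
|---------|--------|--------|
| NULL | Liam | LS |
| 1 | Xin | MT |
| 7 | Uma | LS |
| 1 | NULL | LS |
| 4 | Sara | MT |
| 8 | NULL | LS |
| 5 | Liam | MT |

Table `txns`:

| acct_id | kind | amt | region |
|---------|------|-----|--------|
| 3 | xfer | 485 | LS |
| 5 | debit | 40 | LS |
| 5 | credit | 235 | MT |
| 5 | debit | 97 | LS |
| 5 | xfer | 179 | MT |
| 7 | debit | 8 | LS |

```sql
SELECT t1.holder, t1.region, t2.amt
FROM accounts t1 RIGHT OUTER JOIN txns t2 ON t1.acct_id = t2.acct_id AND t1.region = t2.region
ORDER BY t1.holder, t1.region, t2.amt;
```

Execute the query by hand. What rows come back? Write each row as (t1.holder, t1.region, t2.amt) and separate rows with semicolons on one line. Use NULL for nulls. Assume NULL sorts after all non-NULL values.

(Liam, MT, 179); (Liam, MT, 235); (Uma, LS, 8); (NULL, NULL, 40); (NULL, NULL, 97); (NULL, NULL, 485)

RIGHT JOIN keeps every row from `txns`; unmatched rows get NULL for `accounts`'s columns.
Matching on t1.acct_id = t2.acct_id AND t1.region = t2.region. A NULL in a compared column never satisfies the condition.
- t1[0] acct_id=NULL, region=LS → no match.
- t1[1] acct_id=1, region=MT → no match.
- t1[2] acct_id=7, region=LS → 1 match(es) in t2 → 1 row(s).
- t1[3] acct_id=1, region=LS → no match.
- t1[4] acct_id=4, region=MT → no match.
- t1[5] acct_id=8, region=LS → no match.
- t1[6] acct_id=5, region=MT → 2 match(es) in t2 → 2 row(s).
- 3 row(s) from t2 found no t1 partner → padded with NULL.
After projecting and ordering:
t1.holder | t1.region | t2.amt
Liam | MT | 179
Liam | MT | 235
Uma | LS | 8
NULL | NULL | 40
NULL | NULL | 97
NULL | NULL | 485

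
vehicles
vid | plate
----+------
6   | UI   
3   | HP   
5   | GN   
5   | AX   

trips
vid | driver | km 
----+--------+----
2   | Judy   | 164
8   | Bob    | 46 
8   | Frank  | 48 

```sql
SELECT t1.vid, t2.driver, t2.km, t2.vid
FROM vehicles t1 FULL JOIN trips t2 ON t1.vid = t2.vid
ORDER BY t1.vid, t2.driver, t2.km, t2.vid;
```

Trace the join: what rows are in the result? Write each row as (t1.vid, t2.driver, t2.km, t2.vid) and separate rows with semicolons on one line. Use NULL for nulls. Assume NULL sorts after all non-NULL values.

(3, NULL, NULL, NULL); (5, NULL, NULL, NULL); (5, NULL, NULL, NULL); (6, NULL, NULL, NULL); (NULL, Bob, 46, 8); (NULL, Frank, 48, 8); (NULL, Judy, 164, 2)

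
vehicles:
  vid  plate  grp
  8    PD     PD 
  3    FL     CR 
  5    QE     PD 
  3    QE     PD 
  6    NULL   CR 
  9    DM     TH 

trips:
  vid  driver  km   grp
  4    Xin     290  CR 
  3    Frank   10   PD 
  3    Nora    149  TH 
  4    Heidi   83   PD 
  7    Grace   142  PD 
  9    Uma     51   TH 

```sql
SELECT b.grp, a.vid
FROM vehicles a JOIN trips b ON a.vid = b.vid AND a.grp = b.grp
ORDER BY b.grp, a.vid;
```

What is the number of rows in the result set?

2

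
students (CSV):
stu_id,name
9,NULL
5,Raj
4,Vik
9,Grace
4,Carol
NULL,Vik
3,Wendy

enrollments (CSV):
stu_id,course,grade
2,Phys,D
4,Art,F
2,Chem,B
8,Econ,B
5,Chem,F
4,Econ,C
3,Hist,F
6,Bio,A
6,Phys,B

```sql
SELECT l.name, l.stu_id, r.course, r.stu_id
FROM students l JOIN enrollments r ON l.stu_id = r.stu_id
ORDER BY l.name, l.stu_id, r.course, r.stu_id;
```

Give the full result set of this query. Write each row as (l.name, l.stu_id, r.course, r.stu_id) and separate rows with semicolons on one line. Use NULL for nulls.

(Carol, 4, Art, 4); (Carol, 4, Econ, 4); (Raj, 5, Chem, 5); (Vik, 4, Art, 4); (Vik, 4, Econ, 4); (Wendy, 3, Hist, 3)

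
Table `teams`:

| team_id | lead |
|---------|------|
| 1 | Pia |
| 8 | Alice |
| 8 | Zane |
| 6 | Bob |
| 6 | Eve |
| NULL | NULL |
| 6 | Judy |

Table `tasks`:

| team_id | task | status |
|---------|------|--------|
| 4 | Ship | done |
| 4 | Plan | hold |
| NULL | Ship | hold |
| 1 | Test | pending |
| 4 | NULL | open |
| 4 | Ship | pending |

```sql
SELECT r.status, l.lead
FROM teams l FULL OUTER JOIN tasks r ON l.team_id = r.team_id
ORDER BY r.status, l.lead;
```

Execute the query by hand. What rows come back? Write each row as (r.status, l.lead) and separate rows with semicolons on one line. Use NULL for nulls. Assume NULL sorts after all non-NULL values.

(done, NULL); (hold, NULL); (hold, NULL); (open, NULL); (pending, Pia); (pending, NULL); (NULL, Alice); (NULL, Bob); (NULL, Eve); (NULL, Judy); (NULL, Zane); (NULL, NULL)

FULL OUTER JOIN keeps every row from both sides; unmatched rows get NULL for the other side's columns.
Matching on l.team_id = r.team_id. A NULL in a compared column never satisfies the condition.
- l (team_id=1) pairs with 1 row(s) of r.
- l (team_id=8) has no partner → padded with NULL.
- l (team_id=8) has no partner → padded with NULL.
- l (team_id=6) has no partner → padded with NULL.
- l (team_id=6) has no partner → padded with NULL.
- l (team_id=NULL) has no partner → padded with NULL.
- l (team_id=6) has no partner → padded with NULL.
- 5 row(s) from r found no l partner → padded with NULL.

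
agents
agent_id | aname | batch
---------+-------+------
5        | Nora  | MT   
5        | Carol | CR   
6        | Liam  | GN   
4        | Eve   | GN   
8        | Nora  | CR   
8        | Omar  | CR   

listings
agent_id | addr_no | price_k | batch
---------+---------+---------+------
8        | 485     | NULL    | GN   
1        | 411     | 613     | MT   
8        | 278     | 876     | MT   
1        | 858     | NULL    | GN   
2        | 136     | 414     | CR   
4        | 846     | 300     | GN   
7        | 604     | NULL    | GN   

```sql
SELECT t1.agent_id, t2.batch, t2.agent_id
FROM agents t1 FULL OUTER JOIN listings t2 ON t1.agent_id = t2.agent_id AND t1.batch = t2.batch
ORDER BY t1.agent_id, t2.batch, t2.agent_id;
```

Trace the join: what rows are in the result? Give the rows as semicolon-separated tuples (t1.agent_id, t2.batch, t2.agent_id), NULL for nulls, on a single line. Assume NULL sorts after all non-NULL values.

(4, GN, 4); (5, NULL, NULL); (5, NULL, NULL); (6, NULL, NULL); (8, NULL, NULL); (8, NULL, NULL); (NULL, CR, 2); (NULL, GN, 1); (NULL, GN, 7); (NULL, GN, 8); (NULL, MT, 1); (NULL, MT, 8)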